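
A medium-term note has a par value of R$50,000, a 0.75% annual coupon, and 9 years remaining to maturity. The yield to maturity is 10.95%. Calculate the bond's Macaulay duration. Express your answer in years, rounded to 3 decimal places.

8.551 years

Periodic yield y = 0.1095. Discount each cash flow and weight by its year:
  t   CF        PV=CF/(1+0.1095)^t    t·PV
  1       375.00       337.9901       337.9901
  2       375.00       304.6328       609.2656
  3       375.00       274.5676       823.7029
  4       375.00       247.4697       989.8788
  5       375.00       223.0462     1,115.2308
  6       375.00       201.0330     1,206.1982
  7       375.00       181.1925     1,268.3472
  8       375.00       163.3100     1,306.4801
  9    50,375.00    19,772.8513   177,955.6616
  Σ                 21,706.0932   185,612.7553
Price P = Σ PV = 21,706.0932.
Macaulay duration = Σ(t·PV) / P = 185,612.7553 / 21,706.0932 = 8.55118 years.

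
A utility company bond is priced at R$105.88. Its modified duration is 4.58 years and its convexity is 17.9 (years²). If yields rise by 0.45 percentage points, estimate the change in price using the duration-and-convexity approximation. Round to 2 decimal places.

-R$2.16

Duration effect: -D_mod·Δy = -4.58 × (+0.0045) = -0.020610
Convexity effect: ½·C·(Δy)² = 0.5 × 17.9 × (0.0045)² = +0.0001812375
ΔP/P ≈ -0.020610 + 0.0001812375 = -0.0204287625
ΔP ≈ 105.88 × (-0.0204287625) = -2.1629973735.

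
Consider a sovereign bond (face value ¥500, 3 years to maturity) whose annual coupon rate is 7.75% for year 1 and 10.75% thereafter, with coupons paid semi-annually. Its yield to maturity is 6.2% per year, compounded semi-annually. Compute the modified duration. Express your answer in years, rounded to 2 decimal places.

Periodic yield y = 0.031. First find Macaulay duration:
  t   CF        PV=CF/(1+0.031)^t    t·PV
  1       19.375        18.7924        18.7924
  2       19.375        18.2274        36.4548
  3       26.875        24.5229        73.5688
  4       26.875        23.7856        95.1423
  5       26.875        23.0704       115.3520
  6      526.875       438.6878     2,632.1271
  Σ                    547.0866     2,971.4374
P = 547.0866; Macaulay duration = 2,971.4374 / 547.0866 = 5.43138 half-year periods = 2.71569 years.
Modified duration = D_Mac / (1 + y) = 2.71569 / 1.031 = 2.63404 years.

2.63 years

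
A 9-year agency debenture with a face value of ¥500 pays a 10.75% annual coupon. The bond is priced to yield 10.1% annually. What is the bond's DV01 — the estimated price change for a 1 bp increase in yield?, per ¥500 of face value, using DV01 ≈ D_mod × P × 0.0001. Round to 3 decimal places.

Periodic yield y = 0.101.
  t   CF        PV=CF/(1+0.101)^t    t·PV
  1        53.75        48.8193        48.8193
  2        53.75        44.3408        88.6817
  3        53.75        40.2732       120.8197
  4        53.75        36.5788       146.3151
  5        53.75        33.2232       166.1162
  6        53.75        30.1755       181.0530
  7        53.75        27.4074       191.8515
  8        53.75        24.8932       199.1452
  9       553.75       232.9313     2,096.3818
  Σ                    518.6427     3,239.1835
P = 518.6427; D_Mac = 6.24550 yrs; D_mod = 5.67257 yrs.
DV01 ≈ 5.67257 × 518.6427 × 0.0001 = 0.294204.

¥0.294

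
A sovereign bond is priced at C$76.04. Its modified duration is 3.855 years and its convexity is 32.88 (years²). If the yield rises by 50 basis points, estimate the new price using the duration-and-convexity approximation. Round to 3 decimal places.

Duration effect: -D_mod·Δy = -3.855 × (+0.005) = -0.019275
Convexity effect: ½·C·(Δy)² = 0.5 × 32.88 × (0.005)² = +0.0004110
ΔP/P ≈ -0.019275 + 0.0004110 = -0.018864
New price ≈ 76.04 × (1 - 0.018864) = 74.60558144.

C$74.606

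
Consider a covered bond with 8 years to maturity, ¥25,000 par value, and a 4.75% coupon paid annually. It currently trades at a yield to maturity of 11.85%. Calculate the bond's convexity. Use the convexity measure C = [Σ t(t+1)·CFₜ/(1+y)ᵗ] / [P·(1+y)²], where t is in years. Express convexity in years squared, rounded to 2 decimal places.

With y = 0.1185:
  t   CF        PV=CF/(1+0.1185)^t    t·PV        t(t+1)·PV
  1     1,187.50     1,061.6898     1,061.6898       2,123.3795
  2     1,187.50       949.2085     1,898.4171       5,695.2513
  3     1,187.50       848.6442     2,545.9326      10,183.7305
  4     1,187.50       758.7342     3,034.9368      15,174.6841
  5     1,187.50       678.3498     3,391.7488      20,350.4928
  6     1,187.50       606.4817     3,638.8901      25,472.2306
  7     1,187.50       542.2277     3,795.5939      30,364.7512
  8    26,187.50    10,690.6998    85,525.5981     769,730.3826
  Σ                 16,136.0356   104,892.8072     879,094.9027
P = 16,136.0356.
Convexity = Σ t(t+1)·PV / [P·(1+y)²] = 879,094.9027 / (16,136.0356 × 1.251042) = 43.54787.

43.55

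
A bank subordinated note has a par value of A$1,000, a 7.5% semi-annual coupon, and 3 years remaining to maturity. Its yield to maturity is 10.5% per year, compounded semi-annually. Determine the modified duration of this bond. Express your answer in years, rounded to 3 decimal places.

2.593 years

Periodic yield y = 0.0525. First find Macaulay duration:
  t   CF        PV=CF/(1+0.0525)^t    t·PV
  1        37.50        35.6295        35.6295
  2        37.50        33.8522        67.7044
  3        37.50        32.1636        96.4909
  4        37.50        30.5593       122.2370
  5        37.50        29.0349       145.1746
  6     1,037.50       763.2301     4,579.3805
  Σ                    924.4696     5,046.6169
P = 924.4696; Macaulay duration = 5,046.6169 / 924.4696 = 5.45893 half-year periods = 2.72947 years.
Modified duration = D_Mac / (1 + y) = 2.72947 / 1.0525 = 2.59332 years.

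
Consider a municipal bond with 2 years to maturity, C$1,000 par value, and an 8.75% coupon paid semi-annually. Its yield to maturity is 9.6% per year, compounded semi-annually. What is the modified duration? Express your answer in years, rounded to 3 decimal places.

Periodic yield y = 0.048. First find Macaulay duration:
  t   CF        PV=CF/(1+0.048)^t    t·PV
  1        43.75        41.7462        41.7462
  2        43.75        39.8341        79.6683
  3        43.75        38.0097       114.0290
  4     1,043.75       865.2694     3,461.0777
  Σ                    984.8594     3,696.5212
P = 984.8594; Macaulay duration = 3,696.5212 / 984.8594 = 3.75335 half-year periods = 1.87667 years.
Modified duration = D_Mac / (1 + y) = 1.87667 / 1.048 = 1.79072 years.

1.791 years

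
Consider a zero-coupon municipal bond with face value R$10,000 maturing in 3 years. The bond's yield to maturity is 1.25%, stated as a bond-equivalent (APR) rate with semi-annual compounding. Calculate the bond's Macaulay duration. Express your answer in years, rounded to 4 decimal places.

3.0000 years

A zero-coupon bond has a single cash flow at maturity, so its Macaulay duration equals its maturity: 3 years.
(Equivalently: 6 semi-annual periods ÷ 2 = 3 years.)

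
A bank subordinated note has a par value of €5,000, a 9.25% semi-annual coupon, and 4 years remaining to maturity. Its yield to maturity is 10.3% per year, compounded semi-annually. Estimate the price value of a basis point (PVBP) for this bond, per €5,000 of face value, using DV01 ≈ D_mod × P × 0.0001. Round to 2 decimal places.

€1.57

Periodic yield y = 0.0515.
  t   CF        PV=CF/(1+0.0515)^t    t·PV
  1       231.25       219.9239       219.9239
  2       231.25       209.1526       418.3051
  3       231.25       198.9088       596.7263
  4       231.25       189.1667       756.6667
  5       231.25       179.9017       899.5087
  6       231.25       171.0906     1,026.5434
  7       231.25       162.7110     1,138.9767
  8     5,231.25     3,500.5095    28,004.0759
  Σ                  4,831.3647    33,060.7268
P = 4,831.3647; D_Mac = 6.84294 half-year periods = 3.42147 yrs; D_mod = 3.25389 yrs.
DV01 ≈ 3.25389 × 4,831.3647 × 0.0001 = 1.572075.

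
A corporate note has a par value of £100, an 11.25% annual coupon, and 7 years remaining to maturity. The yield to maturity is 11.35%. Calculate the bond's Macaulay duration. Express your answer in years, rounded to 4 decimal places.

Periodic yield y = 0.1135. Discount each cash flow and weight by its year:
  t   CF        PV=CF/(1+0.1135)^t    t·PV
  1        11.25        10.1033        10.1033
  2        11.25         9.0734        18.1469
  3        11.25         8.1486        24.4457
  4        11.25         7.3180        29.2719
  5        11.25         6.5721        32.8603
  6        11.25         5.9022        35.4130
  7       111.25        52.4166       366.9159
  Σ                     99.5341       517.1570
Price P = Σ PV = 99.5341.
Macaulay duration = Σ(t·PV) / P = 517.1570 / 99.5341 = 5.19578 years.

5.1958 years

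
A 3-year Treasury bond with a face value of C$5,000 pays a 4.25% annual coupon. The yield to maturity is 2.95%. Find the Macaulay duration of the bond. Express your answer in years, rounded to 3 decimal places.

Periodic yield y = 0.0295. Discount each cash flow and weight by its year:
  t   CF        PV=CF/(1+0.0295)^t    t·PV
  1       212.50       206.4109       206.4109
  2       212.50       200.4962       400.9925
  3     5,212.50     4,777.1295    14,331.3885
  Σ                  5,184.0366    14,938.7919
Price P = Σ PV = 5,184.0366.
Macaulay duration = Σ(t·PV) / P = 14,938.7919 / 5,184.0366 = 2.88169 years.

2.882 years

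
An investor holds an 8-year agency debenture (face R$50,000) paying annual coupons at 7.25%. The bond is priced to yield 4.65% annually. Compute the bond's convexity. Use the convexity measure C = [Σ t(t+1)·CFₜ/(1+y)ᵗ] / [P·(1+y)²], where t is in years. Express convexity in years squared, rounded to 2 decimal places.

With y = 0.0465:
  t   CF        PV=CF/(1+0.0465)^t    t·PV        t(t+1)·PV
  1     3,625.00     3,463.9274     3,463.9274       6,927.8548
  2     3,625.00     3,310.0118     6,620.0237      19,860.0710
  3     3,625.00     3,162.9353     9,488.8060      37,955.2240
  4     3,625.00     3,022.3940    12,089.5760      60,447.8802
  5     3,625.00     2,888.0975    14,440.4874      86,642.9244
  6     3,625.00     2,759.7683    16,558.6095     115,910.2667
  7     3,625.00     2,637.1412    18,459.9883     147,679.9067
  8    53,625.00    37,278.0721   298,224.5767   2,684,021.1901
  Σ                 58,522.3476   379,345.9950   3,159,445.3179
P = 58,522.3476.
Convexity = Σ t(t+1)·PV / [P·(1+y)²] = 3,159,445.3179 / (58,522.3476 × 1.095162) = 49.29588.

49.30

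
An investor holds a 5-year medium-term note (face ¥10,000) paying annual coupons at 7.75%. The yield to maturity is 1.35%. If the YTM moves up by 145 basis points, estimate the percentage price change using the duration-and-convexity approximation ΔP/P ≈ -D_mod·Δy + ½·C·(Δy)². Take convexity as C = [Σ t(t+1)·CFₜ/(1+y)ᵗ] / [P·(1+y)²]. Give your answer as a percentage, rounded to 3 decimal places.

With y = 0.0135:
  t   CF        PV=CF/(1+0.0135)^t    t·PV        t(t+1)·PV
  1       775.00       764.6769       764.6769       1,529.3537
  2       775.00       754.4912     1,508.9825       4,526.9474
  3       775.00       744.4413     2,233.3238       8,933.2953
  4       775.00       734.5252     2,938.1007      14,690.5037
  5    10,775.00    10,076.2402    50,381.2012     302,287.2073
  Σ                 13,074.3748    57,826.2851     331,967.3074
P = 13,074.3748; D_Mac = 4.42287 yrs; D_mod = 4.36396 yrs; C = 24.71877.
Duration effect: -4.36396 × (+0.0145) = -0.063277
Convexity effect: 0.5 × 24.71877 × (0.0145)² = +0.0025986
ΔP/P ≈ -0.063277 + 0.0025986 = -0.060679 = -6.0679%.

-6.068%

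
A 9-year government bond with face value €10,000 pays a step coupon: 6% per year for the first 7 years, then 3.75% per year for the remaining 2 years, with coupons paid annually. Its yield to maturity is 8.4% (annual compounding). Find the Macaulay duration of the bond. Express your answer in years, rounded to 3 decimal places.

7.000 years

Periodic yield y = 0.084. Discount each cash flow and weight by its year:
  t   CF        PV=CF/(1+0.084)^t    t·PV
  1       600.00       553.5055       553.5055
  2       600.00       510.6140     1,021.2279
  3       600.00       471.0461     1,413.1383
  4       600.00       434.5444     1,738.1775
  5       600.00       400.8712     2,004.3559
  6       600.00       369.8074     2,218.8442
  7       600.00       341.1507     2,388.0549
  8       375.00       196.6967     1,573.5734
  9    10,375.00     5,020.2410    45,182.1689
  Σ                  8,298.4769    58,093.0465
Price P = Σ PV = 8,298.4769.
Macaulay duration = Σ(t·PV) / P = 58,093.0465 / 8,298.4769 = 7.00045 years.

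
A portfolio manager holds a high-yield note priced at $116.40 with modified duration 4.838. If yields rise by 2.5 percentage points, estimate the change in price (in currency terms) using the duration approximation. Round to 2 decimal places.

Duration approximation: ΔP/P ≈ -D_mod · Δy = -4.838 × (+0.025) = -0.120950.
ΔP ≈ 116.40 × (-0.120950) = -14.07858.

-$14.08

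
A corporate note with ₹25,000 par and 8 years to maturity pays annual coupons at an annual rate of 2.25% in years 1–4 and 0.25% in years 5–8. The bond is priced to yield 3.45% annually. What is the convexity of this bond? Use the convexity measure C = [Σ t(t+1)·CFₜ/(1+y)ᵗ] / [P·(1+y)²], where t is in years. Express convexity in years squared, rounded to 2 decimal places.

With y = 0.0345:
  t   CF        PV=CF/(1+0.0345)^t    t·PV        t(t+1)·PV
  1       562.50       543.7409       543.7409       1,087.4819
  2       562.50       525.6075     1,051.2150       3,153.6449
  3       562.50       508.0788     1,524.2363       6,096.9451
  4       562.50       491.1346     1,964.5385       9,822.6924
  5        62.50        52.7506       263.7531       1,582.5185
  6        62.50        50.9914       305.9485       2,141.6393
  7        62.50        49.2909       345.0361       2,760.2892
  8    25,062.50    19,106.4688   152,851.7506   1,375,665.7551
  Σ                 21,328.0635   158,850.2189   1,402,310.9664
P = 21,328.0635.
Convexity = Σ t(t+1)·PV / [P·(1+y)²] = 1,402,310.9664 / (21,328.0635 × 1.070190) = 61.43727.

61.44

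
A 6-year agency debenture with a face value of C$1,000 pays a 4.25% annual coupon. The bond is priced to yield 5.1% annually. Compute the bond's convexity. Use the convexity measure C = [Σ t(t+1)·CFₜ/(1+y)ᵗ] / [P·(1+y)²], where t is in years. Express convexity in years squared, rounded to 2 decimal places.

33.04

With y = 0.051:
  t   CF        PV=CF/(1+0.051)^t    t·PV        t(t+1)·PV
  1        42.50        40.4377        40.4377          80.8754
  2        42.50        38.4754        76.9509         230.8526
  3        42.50        36.6084       109.8252         439.3008
  4        42.50        34.8320       139.3279         696.6394
  5        42.50        33.1417       165.7087         994.2523
  6     1,042.50       773.4990     4,640.9941      32,486.9588
  Σ                    956.9942     5,173.2445      34,928.8793
P = 956.9942.
Convexity = Σ t(t+1)·PV / [P·(1+y)²] = 34,928.8793 / (956.9942 × 1.104601) = 33.04227.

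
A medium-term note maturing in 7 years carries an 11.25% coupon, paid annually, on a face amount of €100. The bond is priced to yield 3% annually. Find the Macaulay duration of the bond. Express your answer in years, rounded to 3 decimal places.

Periodic yield y = 0.03. Discount each cash flow and weight by its year:
  t   CF        PV=CF/(1+0.03)^t    t·PV
  1        11.25        10.9223        10.9223
  2        11.25        10.6042        21.2084
  3        11.25        10.2953        30.8860
  4        11.25         9.9955        39.9819
  5        11.25         9.7043        48.5217
  6        11.25         9.4217        56.5302
  7       111.25        90.4564       633.1950
  Σ                    151.3998       841.2456
Price P = Σ PV = 151.3998.
Macaulay duration = Σ(t·PV) / P = 841.2456 / 151.3998 = 5.55645 years.

5.556 years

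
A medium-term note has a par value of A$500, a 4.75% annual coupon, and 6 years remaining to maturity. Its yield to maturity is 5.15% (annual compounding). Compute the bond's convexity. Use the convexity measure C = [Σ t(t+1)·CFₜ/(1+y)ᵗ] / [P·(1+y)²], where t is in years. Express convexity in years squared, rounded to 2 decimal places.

32.56

With y = 0.0515:
  t   CF        PV=CF/(1+0.0515)^t    t·PV        t(t+1)·PV
  1        23.75        22.5868        22.5868          45.1736
  2        23.75        21.4805        42.9611         128.8832
  3        23.75        20.4285        61.2854         245.1416
  4        23.75        19.4279        77.7117         388.5586
  5        23.75        18.4764        92.3820         554.2918
  6       523.75       387.4970     2,324.9822      16,274.8751
  Σ                    489.8971     2,621.9091      17,636.9239
P = 489.8971.
Convexity = Σ t(t+1)·PV / [P·(1+y)²] = 17,636.9239 / (489.8971 × 1.105652) = 32.56112.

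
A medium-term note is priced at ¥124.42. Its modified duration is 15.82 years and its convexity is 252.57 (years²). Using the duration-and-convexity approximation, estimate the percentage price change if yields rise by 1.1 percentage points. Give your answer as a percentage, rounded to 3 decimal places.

-15.874%

Duration effect: -D_mod·Δy = -15.82 × (+0.011) = -0.174020
Convexity effect: ½·C·(Δy)² = 0.5 × 252.57 × (0.011)² = +0.015280485
ΔP/P ≈ -0.174020 + 0.015280485 = -0.158739515
= -15.8739515%.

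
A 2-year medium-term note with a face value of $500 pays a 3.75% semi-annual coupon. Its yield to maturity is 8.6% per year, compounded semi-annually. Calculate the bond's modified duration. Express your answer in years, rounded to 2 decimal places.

1.86 years

Periodic yield y = 0.043. First find Macaulay duration:
  t   CF        PV=CF/(1+0.043)^t    t·PV
  1        9.375         8.9885         8.9885
  2        9.375         8.6179        17.2358
  3        9.375         8.2626        24.7879
  4      509.375       430.4279     1,721.7115
  Σ                    456.2969     1,772.7237
P = 456.2969; Macaulay duration = 1,772.7237 / 456.2969 = 3.88502 half-year periods = 1.94251 years.
Modified duration = D_Mac / (1 + y) = 1.94251 / 1.043 = 1.86243 years.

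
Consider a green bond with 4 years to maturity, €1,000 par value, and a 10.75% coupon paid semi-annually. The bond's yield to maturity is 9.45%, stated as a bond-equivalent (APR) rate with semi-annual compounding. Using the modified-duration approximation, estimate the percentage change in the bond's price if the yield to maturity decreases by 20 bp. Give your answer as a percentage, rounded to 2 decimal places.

+0.64%

Periodic yield y = 0.04725. Modified duration first:
  t   CF        PV=CF/(1+0.04725)^t    t·PV
  1        53.75        51.3249        51.3249
  2        53.75        49.0092        98.0184
  3        53.75        46.7980       140.3940
  4        53.75        44.6866       178.7463
  5        53.75        42.6704       213.3520
  6        53.75        40.7452       244.4711
  7        53.75        38.9068       272.3478
  8     1,053.75       728.3408     5,826.7264
  Σ                  1,042.4819     7,025.3808
P = 1,042.4819; D_Mac = 6.73909 half-year periods = 3.36955 yrs; D_mod = 3.36955/(1+0.04725) = 3.21752 yrs.
ΔP/P ≈ -D_mod · Δy = -3.21752 × (-0.002) = +0.006435 = +0.6435%.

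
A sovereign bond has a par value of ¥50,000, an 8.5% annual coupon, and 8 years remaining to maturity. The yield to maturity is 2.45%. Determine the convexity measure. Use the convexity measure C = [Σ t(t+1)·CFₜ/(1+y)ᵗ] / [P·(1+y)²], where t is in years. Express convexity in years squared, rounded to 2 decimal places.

51.05

With y = 0.0245:
  t   CF        PV=CF/(1+0.0245)^t    t·PV        t(t+1)·PV
  1     4,250.00     4,148.3651     4,148.3651       8,296.7301
  2     4,250.00     4,049.1606     8,098.3212      24,294.9637
  3     4,250.00     3,952.3286    11,856.9857      47,427.9429
  4     4,250.00     3,857.8122    15,431.2487      77,156.2435
  5     4,250.00     3,765.5560    18,827.7802     112,966.6815
  6     4,250.00     3,675.5061    22,053.0369     154,371.2583
  7     4,250.00     3,587.6097    25,113.2680     200,906.1438
  8    54,250.00    44,699.6416   357,597.1325   3,218,374.1925
  Σ                 71,735.9799   463,126.1383   3,843,794.1562
P = 71,735.9799.
Convexity = Σ t(t+1)·PV / [P·(1+y)²] = 3,843,794.1562 / (71,735.9799 × 1.049600) = 51.05040.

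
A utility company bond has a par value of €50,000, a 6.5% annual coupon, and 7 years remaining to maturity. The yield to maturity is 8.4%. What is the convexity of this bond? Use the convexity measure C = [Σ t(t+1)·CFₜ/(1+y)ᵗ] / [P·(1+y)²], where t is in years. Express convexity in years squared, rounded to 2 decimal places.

With y = 0.084:
  t   CF        PV=CF/(1+0.084)^t    t·PV        t(t+1)·PV
  1     3,250.00     2,998.1550     2,998.1550       5,996.3100
  2     3,250.00     2,765.8256     5,531.6513      16,594.9538
  3     3,250.00     2,551.4997     7,654.4990      30,617.9959
  4     3,250.00     2,353.7820     9,415.1279      47,075.6394
  5     3,250.00     2,171.3856    10,856.9279      65,141.5675
  6     3,250.00     2,003.1232    12,018.7394      84,131.1757
  7    53,250.00    30,277.1252   211,939.8764   1,695,519.0111
  Σ                 45,120.8963   260,414.9768   1,945,076.6534
P = 45,120.8963.
Convexity = Σ t(t+1)·PV / [P·(1+y)²] = 1,945,076.6534 / (45,120.8963 × 1.175056) = 36.68601.

36.69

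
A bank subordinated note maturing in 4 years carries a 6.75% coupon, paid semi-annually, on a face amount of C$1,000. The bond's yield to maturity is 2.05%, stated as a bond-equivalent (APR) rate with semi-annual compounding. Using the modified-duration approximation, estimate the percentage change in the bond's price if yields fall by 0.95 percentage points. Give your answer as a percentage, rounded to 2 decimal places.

+3.40%

Periodic yield y = 0.01025. Modified duration first:
  t   CF        PV=CF/(1+0.01025)^t    t·PV
  1        33.75        33.4076        33.4076
  2        33.75        33.0686        66.1372
  3        33.75        32.7331        98.1993
  4        33.75        32.4010       129.6040
  5        33.75        32.0723       160.3613
  6        33.75        31.7468       190.4811
  7        33.75        31.4247       219.9732
  8     1,033.75       952.7625     7,622.0999
  Σ                  1,179.6166     8,520.2636
P = 1,179.6166; D_Mac = 7.22291 half-year periods = 3.61145 yrs; D_mod = 3.61145/(1+0.01025) = 3.57481 yrs.
ΔP/P ≈ -D_mod · Δy = -3.57481 × (-0.0095) = +0.033961 = +3.3961%.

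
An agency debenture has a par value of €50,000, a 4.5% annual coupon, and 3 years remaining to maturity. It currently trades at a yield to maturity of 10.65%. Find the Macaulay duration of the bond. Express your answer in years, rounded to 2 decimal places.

Periodic yield y = 0.1065. Discount each cash flow and weight by its year:
  t   CF        PV=CF/(1+0.1065)^t    t·PV
  1     2,250.00     2,033.4388     2,033.4388
  2     2,250.00     1,837.7214     3,675.4429
  3    52,250.00    38,568.4371   115,705.3112
  Σ                 42,439.5973   121,414.1928
Price P = Σ PV = 42,439.5973.
Macaulay duration = Σ(t·PV) / P = 121,414.1928 / 42,439.5973 = 2.86087 years.

2.86 years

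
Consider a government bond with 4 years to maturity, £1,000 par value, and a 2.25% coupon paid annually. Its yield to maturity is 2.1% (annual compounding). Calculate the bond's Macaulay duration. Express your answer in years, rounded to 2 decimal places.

3.87 years

Periodic yield y = 0.021. Discount each cash flow and weight by its year:
  t   CF        PV=CF/(1+0.021)^t    t·PV
  1        22.50        22.0372        22.0372
  2        22.50        21.5840        43.1679
  3        22.50        21.1400        63.4200
  4     1,022.50       940.9366     3,763.7463
  Σ                  1,005.6978     3,892.3715
Price P = Σ PV = 1,005.6978.
Macaulay duration = Σ(t·PV) / P = 3,892.3715 / 1,005.6978 = 3.87032 years.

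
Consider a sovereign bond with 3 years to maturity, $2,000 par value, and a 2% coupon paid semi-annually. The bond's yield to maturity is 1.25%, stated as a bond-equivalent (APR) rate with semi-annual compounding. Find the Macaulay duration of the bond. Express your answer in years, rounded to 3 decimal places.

Periodic yield y = 0.00625. Discount each cash flow and weight by its period:
  t   CF        PV=CF/(1+0.00625)^t    t·PV
  1        20.00        19.8758        19.8758
  2        20.00        19.7523        39.5046
  3        20.00        19.6296        58.8889
  4        20.00        19.5077        78.0309
  5        20.00        19.3865        96.9327
  6     2,020.00     1,945.8798    11,675.2788
  Σ                  2,044.0318    11,968.5117
Price P = Σ PV = 2,044.0318.
Macaulay duration = Σ(t·PV) / P = 11,968.5117 / 2,044.0318 = 5.85535 half-year periods.
In years: 5.85535 / 2 = 2.92767 years.

2.928 years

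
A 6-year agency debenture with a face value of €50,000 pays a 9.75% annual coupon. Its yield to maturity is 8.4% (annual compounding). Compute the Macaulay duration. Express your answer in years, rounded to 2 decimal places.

Periodic yield y = 0.084. Discount each cash flow and weight by its year:
  t   CF        PV=CF/(1+0.084)^t    t·PV
  1     4,875.00     4,497.2325     4,497.2325
  2     4,875.00     4,148.7384     8,297.4769
  3     4,875.00     3,827.2495    11,481.7485
  4     4,875.00     3,530.6730    14,122.6918
  5     4,875.00     3,257.0784    16,285.3919
  6    54,875.00    33,821.9653   202,931.7920
  Σ                 53,082.9371   257,616.3335
Price P = Σ PV = 53,082.9371.
Macaulay duration = Σ(t·PV) / P = 257,616.3335 / 53,082.9371 = 4.85309 years.

4.85 years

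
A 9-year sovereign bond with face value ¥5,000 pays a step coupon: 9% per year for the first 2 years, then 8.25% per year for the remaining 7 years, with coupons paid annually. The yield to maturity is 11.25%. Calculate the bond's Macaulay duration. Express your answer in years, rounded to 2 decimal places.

6.38 years

Periodic yield y = 0.1125. Discount each cash flow and weight by its year:
  t   CF        PV=CF/(1+0.1125)^t    t·PV
  1       450.00       404.4944       404.4944
  2       450.00       363.5905       727.1809
  3       412.50       299.5876       898.7629
  4       412.50       269.2923     1,077.1690
  5       412.50       242.0605     1,210.3023
  6       412.50       217.5824     1,305.4946
  7       412.50       195.5797     1,369.0580
  8       412.50       175.8020     1,406.4159
  9     5,412.50     2,073.4699    18,661.2290
  Σ                  4,241.4592    27,060.1071
Price P = Σ PV = 4,241.4592.
Macaulay duration = Σ(t·PV) / P = 27,060.1071 / 4,241.4592 = 6.37991 years.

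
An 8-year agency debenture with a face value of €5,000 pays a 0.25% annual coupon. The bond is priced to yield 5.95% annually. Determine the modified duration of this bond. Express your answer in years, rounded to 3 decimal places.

Periodic yield y = 0.0595. First find Macaulay duration:
  t   CF        PV=CF/(1+0.0595)^t    t·PV
  1        12.50        11.7980        11.7980
  2        12.50        11.1355        22.2709
  3        12.50        10.5101        31.5303
  4        12.50         9.9199        39.6795
  5        12.50         9.3628        46.8139
  6        12.50         8.8370        53.0219
  7        12.50         8.3407        58.3850
  8     5,012.50     3,156.7973    25,254.3784
  Σ                  3,226.7013    25,517.8781
P = 3,226.7013; Macaulay duration = 25,517.8781 / 3,226.7013 = 7.90835 years.
Modified duration = D_Mac / (1 + y) = 7.90835 / 1.0595 = 7.46423 years.

7.464 years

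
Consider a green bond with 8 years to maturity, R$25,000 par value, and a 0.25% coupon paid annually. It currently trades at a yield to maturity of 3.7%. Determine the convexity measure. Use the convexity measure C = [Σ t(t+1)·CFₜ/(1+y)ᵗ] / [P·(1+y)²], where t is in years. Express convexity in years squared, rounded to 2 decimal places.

66.04

With y = 0.037:
  t   CF        PV=CF/(1+0.037)^t    t·PV        t(t+1)·PV
  1        62.50        60.2700        60.2700         120.5400
  2        62.50        58.1196       116.2392         348.7175
  3        62.50        56.0459       168.1377         672.5506
  4        62.50        54.0462       216.1847       1,080.9236
  5        62.50        52.1178       260.5891       1,563.5346
  6        62.50        50.2583       301.5496       2,110.8471
  7        62.50        48.4651       339.2554       2,714.0432
  8    25,062.50    18,741.0681   149,928.5448   1,349,356.9034
  Σ                 19,120.3909   151,390.7705   1,357,968.0600
P = 19,120.3909.
Convexity = Σ t(t+1)·PV / [P·(1+y)²] = 1,357,968.0600 / (19,120.3909 × 1.075369) = 66.04429.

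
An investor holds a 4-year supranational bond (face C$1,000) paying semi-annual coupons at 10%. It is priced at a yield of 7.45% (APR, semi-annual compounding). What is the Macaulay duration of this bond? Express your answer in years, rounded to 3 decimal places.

Periodic yield y = 0.03725. Discount each cash flow and weight by its period:
  t   CF        PV=CF/(1+0.03725)^t    t·PV
  1        50.00        48.2044        48.2044
  2        50.00        46.4733        92.9465
  3        50.00        44.8043       134.4129
  4        50.00        43.1953       172.7811
  5        50.00        41.6440       208.2202
  6        50.00        40.1485       240.8910
  7        50.00        38.7067       270.9467
  8     1,050.00       783.6493     6,269.1944
  Σ                  1,086.8257     7,437.5972
Price P = Σ PV = 1,086.8257.
Macaulay duration = Σ(t·PV) / P = 7,437.5972 / 1,086.8257 = 6.84341 half-year periods.
In years: 6.84341 / 2 = 3.42171 years.

3.422 years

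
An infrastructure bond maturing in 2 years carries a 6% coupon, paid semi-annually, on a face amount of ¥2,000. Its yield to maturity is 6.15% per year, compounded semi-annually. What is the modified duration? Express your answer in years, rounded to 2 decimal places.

Periodic yield y = 0.03075. First find Macaulay duration:
  t   CF        PV=CF/(1+0.03075)^t    t·PV
  1        60.00        58.2100        58.2100
  2        60.00        56.4735       112.9470
  3        60.00        54.7887       164.3662
  4     2,060.00     1,824.9621     7,299.8483
  Σ                  1,994.4343     7,635.3715
P = 1,994.4343; Macaulay duration = 7,635.3715 / 1,994.4343 = 3.82834 half-year periods = 1.91417 years.
Modified duration = D_Mac / (1 + y) = 1.91417 / 1.03075 = 1.85706 years.

1.86 years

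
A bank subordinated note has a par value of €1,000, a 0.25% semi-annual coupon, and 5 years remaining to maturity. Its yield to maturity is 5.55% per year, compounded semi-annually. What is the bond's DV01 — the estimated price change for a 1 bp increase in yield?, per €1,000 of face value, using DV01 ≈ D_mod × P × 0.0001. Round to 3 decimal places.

€0.373

Periodic yield y = 0.02775.
  t   CF        PV=CF/(1+0.02775)^t    t·PV
  1         1.25         1.2162         1.2162
  2         1.25         1.1834         2.3668
  3         1.25         1.1515         3.4544
  4         1.25         1.1204         4.4815
  5         1.25         1.0901         5.4506
  6         1.25         1.0607         6.3641
  7         1.25         1.0320         7.2243
  8         1.25         1.0042         8.0334
  9         1.25         0.9771         8.7936
  10    1,001.25       761.4961     7,614.9608
  Σ                    771.3316     7,662.3457
P = 771.3316; D_Mac = 9.93392 half-year periods = 4.96696 yrs; D_mod = 4.83285 yrs.
DV01 ≈ 4.83285 × 771.3316 × 0.0001 = 0.372773.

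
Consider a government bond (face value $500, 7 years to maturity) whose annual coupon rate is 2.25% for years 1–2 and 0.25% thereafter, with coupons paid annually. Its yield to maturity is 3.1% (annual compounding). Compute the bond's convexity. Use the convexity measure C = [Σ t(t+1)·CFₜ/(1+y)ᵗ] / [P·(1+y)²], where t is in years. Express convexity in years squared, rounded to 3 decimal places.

49.950

With y = 0.031:
  t   CF        PV=CF/(1+0.031)^t    t·PV        t(t+1)·PV
  1        11.25        10.9117        10.9117          21.8235
  2        11.25        10.5836        21.1673          63.5019
  3         1.25         1.1406         3.4218          13.6872
  4         1.25         1.1063         4.4252          22.1261
  5         1.25         1.0730         5.3652          32.1913
  6         1.25         1.0408         6.2447          43.7127
  7       501.25       404.8030     2,833.6210      22,668.9683
  Σ                    430.6591     2,885.1570      22,866.0109
P = 430.6591.
Convexity = Σ t(t+1)·PV / [P·(1+y)²] = 22,866.0109 / (430.6591 × 1.062961) = 49.95045.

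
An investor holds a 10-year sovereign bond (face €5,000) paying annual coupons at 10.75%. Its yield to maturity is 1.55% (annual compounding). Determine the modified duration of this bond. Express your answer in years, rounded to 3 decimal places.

Periodic yield y = 0.0155. First find Macaulay duration:
  t   CF        PV=CF/(1+0.0155)^t    t·PV
  1       537.50       529.2959       529.2959
  2       537.50       521.2170     1,042.4341
  3       537.50       513.2615     1,539.7845
  4       537.50       505.4274     2,021.7095
  5       537.50       497.7128     2,488.5641
  6       537.50       490.1160     2,940.6961
  7       537.50       482.6352     3,378.4463
  8       537.50       475.2685     3,802.1481
  9       537.50       468.0143     4,212.1287
  10    5,537.50     4,748.0410    47,480.4101
  Σ                  9,230.9897    69,435.6174
P = 9,230.9897; Macaulay duration = 69,435.6174 / 9,230.9897 = 7.52201 years.
Modified duration = D_Mac / (1 + y) = 7.52201 / 1.0155 = 7.40720 years.

7.407 years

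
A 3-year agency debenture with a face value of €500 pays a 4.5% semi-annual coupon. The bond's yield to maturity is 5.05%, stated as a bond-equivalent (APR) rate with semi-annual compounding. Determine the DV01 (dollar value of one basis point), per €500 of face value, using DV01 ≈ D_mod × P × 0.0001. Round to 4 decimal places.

€0.1363

Periodic yield y = 0.02525.
  t   CF        PV=CF/(1+0.02525)^t    t·PV
  1        11.25        10.9729        10.9729
  2        11.25        10.7027        21.4054
  3        11.25        10.4391        31.3173
  4        11.25        10.1820        40.7280
  5        11.25         9.9312        49.6562
  6       511.25       440.2047     2,641.2281
  Σ                    492.4327     2,795.3079
P = 492.4327; D_Mac = 5.67653 half-year periods = 2.83826 yrs; D_mod = 2.76836 yrs.
DV01 ≈ 2.76836 × 492.4327 × 0.0001 = 0.136323.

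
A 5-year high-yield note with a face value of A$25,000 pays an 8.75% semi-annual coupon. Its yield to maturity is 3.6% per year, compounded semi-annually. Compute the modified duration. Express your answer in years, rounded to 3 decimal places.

4.177 years

Periodic yield y = 0.018. First find Macaulay duration:
  t   CF        PV=CF/(1+0.018)^t    t·PV
  1     1,093.75     1,074.4106     1,074.4106
  2     1,093.75     1,055.4132     2,110.8263
  3     1,093.75     1,036.7516     3,110.2549
  4     1,093.75     1,018.4201     4,073.6803
  5     1,093.75     1,000.4127     5,002.0633
  6     1,093.75       982.7236     5,896.3418
  7     1,093.75       965.3474     6,757.4316
  8     1,093.75       948.2784     7,586.2269
  9     1,093.75       931.5112     8,383.6005
  10   26,093.75    21,830.2504   218,302.5040
  Σ                 30,843.5191   262,297.3402
P = 30,843.5191; Macaulay duration = 262,297.3402 / 30,843.5191 = 8.50413 half-year periods = 4.25207 years.
Modified duration = D_Mac / (1 + y) = 4.25207 / 1.018 = 4.17688 years.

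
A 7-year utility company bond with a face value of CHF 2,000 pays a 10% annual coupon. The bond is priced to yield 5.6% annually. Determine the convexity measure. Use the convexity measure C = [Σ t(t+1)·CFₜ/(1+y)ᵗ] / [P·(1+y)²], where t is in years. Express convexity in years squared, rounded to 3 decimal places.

36.421

With y = 0.056:
  t   CF        PV=CF/(1+0.056)^t    t·PV        t(t+1)·PV
  1       200.00       189.3939       189.3939         378.7879
  2       200.00       179.3503       358.7006       1,076.1019
  3       200.00       169.8393       509.5180       2,038.0718
  4       200.00       160.8327       643.3308       3,216.6538
  5       200.00       152.3037       761.5184       4,569.1105
  6       200.00       144.2270       865.3618       6,057.5328
  7     2,200.00     1,502.3643    10,516.5501      84,132.4005
  Σ                  2,498.3112    13,844.3736     101,468.6592
P = 2,498.3112.
Convexity = Σ t(t+1)·PV / [P·(1+y)²] = 101,468.6592 / (2,498.3112 × 1.115136) = 36.42148.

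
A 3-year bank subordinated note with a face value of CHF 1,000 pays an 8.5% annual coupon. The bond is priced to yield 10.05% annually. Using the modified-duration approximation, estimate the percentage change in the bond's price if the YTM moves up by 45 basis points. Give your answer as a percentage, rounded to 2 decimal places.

-1.13%

Periodic yield y = 0.1005. Modified duration first:
  t   CF        PV=CF/(1+0.1005)^t    t·PV
  1        85.00        77.2376        77.2376
  2        85.00        70.1841       140.3682
  3     1,085.00       814.0660     2,442.1979
  Σ                    961.4877     2,659.8037
P = 961.4877; D_Mac = 2.76634 yrs; D_mod = 2.76634/(1+0.1005) = 2.51371 yrs.
ΔP/P ≈ -D_mod · Δy = -2.51371 × (+0.0045) = -0.011312 = -1.1312%.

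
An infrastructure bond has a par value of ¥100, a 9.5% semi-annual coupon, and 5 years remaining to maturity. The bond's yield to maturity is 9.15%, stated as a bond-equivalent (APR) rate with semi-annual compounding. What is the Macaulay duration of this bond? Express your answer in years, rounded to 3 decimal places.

Periodic yield y = 0.04575. Discount each cash flow and weight by its period:
  t   CF        PV=CF/(1+0.04575)^t    t·PV
  1         4.75         4.5422         4.5422
  2         4.75         4.3435         8.6870
  3         4.75         4.1535        12.4604
  4         4.75         3.9718        15.8870
  5         4.75         3.7980        18.9900
  6         4.75         3.6318        21.7910
  7         4.75         3.4729        24.3106
  8         4.75         3.3210        26.5681
  9         4.75         3.1757        28.5815
  10      104.75        66.9692       669.6923
  Σ                    101.3796       831.5101
Price P = Σ PV = 101.3796.
Macaulay duration = Σ(t·PV) / P = 831.5101 / 101.3796 = 8.20194 half-year periods.
In years: 8.20194 / 2 = 4.10097 years.

4.101 years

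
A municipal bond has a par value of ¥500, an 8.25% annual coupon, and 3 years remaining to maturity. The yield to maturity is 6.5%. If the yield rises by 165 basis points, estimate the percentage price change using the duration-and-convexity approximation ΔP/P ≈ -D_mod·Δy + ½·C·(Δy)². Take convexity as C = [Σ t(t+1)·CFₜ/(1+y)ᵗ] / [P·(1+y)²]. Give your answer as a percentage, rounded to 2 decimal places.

-4.18%

With y = 0.065:
  t   CF        PV=CF/(1+0.065)^t    t·PV        t(t+1)·PV
  1        41.25        38.7324        38.7324          77.4648
  2        41.25        36.3684        72.7369         218.2107
  3       541.25       448.0733     1,344.2200       5,376.8799
  Σ                    523.1742     1,455.6892       5,672.5553
P = 523.1742; D_Mac = 2.78242 yrs; D_mod = 2.61260 yrs; C = 9.55946.
Duration effect: -2.61260 × (+0.0165) = -0.043108
Convexity effect: 0.5 × 9.55946 × (0.0165)² = +0.0013013
ΔP/P ≈ -0.043108 + 0.0013013 = -0.041807 = -4.1807%.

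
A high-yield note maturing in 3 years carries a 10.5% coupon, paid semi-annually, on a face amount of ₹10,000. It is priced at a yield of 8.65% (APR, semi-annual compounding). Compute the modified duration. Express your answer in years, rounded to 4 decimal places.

2.5489 years

Periodic yield y = 0.04325. First find Macaulay duration:
  t   CF        PV=CF/(1+0.04325)^t    t·PV
  1       525.00       503.2351       503.2351
  2       525.00       482.3725       964.7449
  3       525.00       462.3748     1,387.1243
  4       525.00       443.2061     1,772.8244
  5       525.00       424.8321     2,124.1606
  6    10,525.00     8,163.7885    48,982.7309
  Σ                 10,479.8090    55,734.8202
P = 10,479.8090; Macaulay duration = 55,734.8202 / 10,479.8090 = 5.31830 half-year periods = 2.65915 years.
Modified duration = D_Mac / (1 + y) = 2.65915 / 1.04325 = 2.54891 years.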